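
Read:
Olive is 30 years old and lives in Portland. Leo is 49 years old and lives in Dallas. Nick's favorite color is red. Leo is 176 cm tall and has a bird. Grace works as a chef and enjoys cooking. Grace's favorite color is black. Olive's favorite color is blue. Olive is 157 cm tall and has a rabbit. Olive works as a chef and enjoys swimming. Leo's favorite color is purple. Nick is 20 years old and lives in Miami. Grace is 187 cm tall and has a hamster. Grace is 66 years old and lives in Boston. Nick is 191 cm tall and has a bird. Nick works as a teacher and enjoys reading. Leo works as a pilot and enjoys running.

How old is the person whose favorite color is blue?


Person with favorite color=blue is Olive, age 30

30


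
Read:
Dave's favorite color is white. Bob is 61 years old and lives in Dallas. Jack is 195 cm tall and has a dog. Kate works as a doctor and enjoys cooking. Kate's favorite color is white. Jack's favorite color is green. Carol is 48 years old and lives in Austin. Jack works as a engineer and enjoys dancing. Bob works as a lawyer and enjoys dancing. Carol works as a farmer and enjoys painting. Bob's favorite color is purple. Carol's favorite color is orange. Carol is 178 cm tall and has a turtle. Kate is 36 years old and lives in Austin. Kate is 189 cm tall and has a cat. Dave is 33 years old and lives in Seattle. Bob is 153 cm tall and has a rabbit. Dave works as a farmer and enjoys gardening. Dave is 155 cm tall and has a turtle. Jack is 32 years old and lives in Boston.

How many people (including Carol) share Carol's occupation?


Carol is a farmer. Count = 2

2


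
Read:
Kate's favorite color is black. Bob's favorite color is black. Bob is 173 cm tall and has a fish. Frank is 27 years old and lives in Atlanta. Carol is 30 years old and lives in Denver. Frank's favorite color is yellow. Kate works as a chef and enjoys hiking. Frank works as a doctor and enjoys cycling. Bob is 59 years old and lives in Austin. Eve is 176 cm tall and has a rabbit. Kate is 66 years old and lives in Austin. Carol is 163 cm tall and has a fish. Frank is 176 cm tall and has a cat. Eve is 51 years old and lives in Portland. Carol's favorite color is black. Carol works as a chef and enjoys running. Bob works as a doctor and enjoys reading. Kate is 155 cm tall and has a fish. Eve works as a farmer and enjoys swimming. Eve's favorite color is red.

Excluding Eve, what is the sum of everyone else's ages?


Sum (excluding Eve): 182

182


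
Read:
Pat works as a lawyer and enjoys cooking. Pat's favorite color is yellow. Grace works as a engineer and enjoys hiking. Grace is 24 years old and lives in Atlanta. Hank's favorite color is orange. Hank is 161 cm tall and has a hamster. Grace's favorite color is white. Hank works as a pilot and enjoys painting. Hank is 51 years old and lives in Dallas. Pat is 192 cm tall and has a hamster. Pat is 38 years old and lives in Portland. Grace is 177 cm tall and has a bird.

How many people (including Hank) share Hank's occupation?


Hank is a pilot. Count = 1

1


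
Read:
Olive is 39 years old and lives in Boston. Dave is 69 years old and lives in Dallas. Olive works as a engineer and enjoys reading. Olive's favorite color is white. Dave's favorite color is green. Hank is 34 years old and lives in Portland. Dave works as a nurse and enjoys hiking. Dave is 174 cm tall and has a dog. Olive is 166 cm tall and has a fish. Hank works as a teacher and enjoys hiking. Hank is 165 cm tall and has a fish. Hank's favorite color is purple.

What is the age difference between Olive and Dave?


|39 - 69| = 30

30


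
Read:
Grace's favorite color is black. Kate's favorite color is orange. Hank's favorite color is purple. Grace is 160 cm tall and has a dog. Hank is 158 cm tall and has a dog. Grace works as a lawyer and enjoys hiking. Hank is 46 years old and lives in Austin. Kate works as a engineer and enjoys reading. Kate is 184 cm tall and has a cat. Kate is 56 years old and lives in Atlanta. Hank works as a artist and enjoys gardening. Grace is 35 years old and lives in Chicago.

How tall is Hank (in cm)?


Hank is 158 cm tall

158


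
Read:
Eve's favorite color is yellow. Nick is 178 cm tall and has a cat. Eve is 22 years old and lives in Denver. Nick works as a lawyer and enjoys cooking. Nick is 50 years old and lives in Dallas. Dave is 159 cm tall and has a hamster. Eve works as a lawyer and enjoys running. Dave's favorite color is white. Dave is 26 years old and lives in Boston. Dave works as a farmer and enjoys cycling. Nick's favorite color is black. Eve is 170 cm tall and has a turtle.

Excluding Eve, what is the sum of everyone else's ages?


Sum (excluding Eve): 76

76


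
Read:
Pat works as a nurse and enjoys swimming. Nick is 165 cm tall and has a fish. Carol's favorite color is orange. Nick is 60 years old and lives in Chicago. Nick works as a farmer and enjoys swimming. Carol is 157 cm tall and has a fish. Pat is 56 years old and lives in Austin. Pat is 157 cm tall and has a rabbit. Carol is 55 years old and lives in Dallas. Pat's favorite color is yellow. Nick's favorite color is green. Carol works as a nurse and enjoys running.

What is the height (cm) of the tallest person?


Tallest: Nick at 165 cm

165


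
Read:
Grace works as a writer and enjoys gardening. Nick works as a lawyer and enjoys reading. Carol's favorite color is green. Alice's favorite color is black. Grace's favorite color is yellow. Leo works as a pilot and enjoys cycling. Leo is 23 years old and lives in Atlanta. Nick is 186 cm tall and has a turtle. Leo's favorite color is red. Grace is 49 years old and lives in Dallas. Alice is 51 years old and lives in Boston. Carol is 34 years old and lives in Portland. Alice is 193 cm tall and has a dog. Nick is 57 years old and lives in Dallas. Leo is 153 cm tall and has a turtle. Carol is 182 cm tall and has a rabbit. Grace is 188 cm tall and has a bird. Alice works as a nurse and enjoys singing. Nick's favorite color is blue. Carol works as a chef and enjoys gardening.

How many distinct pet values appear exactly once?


Unique pet values: 3

3


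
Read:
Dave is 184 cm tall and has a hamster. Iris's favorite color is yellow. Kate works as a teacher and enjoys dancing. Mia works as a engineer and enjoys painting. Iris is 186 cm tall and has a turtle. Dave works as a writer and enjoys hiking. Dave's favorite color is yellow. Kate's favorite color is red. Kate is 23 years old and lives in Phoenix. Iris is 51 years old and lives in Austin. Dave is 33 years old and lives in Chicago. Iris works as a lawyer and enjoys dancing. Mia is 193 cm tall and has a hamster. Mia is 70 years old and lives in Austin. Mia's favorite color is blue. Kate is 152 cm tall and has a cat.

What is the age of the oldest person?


Oldest: Mia at 70

70


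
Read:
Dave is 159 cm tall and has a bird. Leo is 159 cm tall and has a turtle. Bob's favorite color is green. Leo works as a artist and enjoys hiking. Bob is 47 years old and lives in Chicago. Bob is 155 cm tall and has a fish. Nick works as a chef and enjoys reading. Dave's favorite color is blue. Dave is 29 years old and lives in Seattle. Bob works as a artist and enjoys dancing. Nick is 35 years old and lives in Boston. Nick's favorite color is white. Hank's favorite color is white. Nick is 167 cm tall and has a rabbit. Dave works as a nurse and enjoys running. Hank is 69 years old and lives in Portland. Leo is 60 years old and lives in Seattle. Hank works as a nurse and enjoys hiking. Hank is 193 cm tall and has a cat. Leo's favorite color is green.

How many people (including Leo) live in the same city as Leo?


Leo lives in Seattle. Count = 2

2


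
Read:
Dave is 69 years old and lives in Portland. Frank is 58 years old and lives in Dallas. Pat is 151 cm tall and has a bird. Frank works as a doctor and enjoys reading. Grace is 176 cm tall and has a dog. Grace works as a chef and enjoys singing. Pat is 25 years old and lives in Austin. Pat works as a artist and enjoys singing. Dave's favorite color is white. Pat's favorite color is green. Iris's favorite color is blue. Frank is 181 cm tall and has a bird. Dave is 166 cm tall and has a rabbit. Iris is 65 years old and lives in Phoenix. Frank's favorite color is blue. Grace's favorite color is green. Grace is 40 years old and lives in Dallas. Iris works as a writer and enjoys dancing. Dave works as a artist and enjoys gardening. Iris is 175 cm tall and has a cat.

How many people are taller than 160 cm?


Taller than 160: 4

4


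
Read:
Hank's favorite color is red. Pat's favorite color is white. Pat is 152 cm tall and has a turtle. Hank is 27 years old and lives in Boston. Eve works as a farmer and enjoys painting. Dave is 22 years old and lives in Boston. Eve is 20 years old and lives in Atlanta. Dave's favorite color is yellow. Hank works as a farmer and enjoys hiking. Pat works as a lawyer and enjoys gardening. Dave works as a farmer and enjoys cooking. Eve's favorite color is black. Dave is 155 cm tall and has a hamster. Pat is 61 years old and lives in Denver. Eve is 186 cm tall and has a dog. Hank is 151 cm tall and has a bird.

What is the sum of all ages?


20+61+22+27 = 130

130


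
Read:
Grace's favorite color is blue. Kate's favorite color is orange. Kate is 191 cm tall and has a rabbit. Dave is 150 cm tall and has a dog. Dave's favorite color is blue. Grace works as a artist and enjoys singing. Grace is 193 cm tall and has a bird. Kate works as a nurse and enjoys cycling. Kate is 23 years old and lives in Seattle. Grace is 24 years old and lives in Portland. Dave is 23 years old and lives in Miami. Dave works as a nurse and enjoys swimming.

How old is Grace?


Grace is 24 years old

24


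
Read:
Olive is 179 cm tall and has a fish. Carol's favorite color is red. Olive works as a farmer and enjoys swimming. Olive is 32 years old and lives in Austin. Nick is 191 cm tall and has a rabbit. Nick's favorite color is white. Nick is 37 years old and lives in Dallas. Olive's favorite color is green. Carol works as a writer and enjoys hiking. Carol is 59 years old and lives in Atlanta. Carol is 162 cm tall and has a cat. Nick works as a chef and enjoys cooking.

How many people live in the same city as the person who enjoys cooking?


Person with hobby cooking is Nick, city Dallas. Count = 1

1


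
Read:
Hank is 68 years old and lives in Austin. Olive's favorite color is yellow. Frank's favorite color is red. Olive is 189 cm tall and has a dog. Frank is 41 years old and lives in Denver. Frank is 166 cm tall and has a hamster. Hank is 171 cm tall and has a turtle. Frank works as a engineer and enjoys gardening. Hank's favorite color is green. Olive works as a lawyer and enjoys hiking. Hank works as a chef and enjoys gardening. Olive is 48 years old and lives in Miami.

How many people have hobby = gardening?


Count: 2

2


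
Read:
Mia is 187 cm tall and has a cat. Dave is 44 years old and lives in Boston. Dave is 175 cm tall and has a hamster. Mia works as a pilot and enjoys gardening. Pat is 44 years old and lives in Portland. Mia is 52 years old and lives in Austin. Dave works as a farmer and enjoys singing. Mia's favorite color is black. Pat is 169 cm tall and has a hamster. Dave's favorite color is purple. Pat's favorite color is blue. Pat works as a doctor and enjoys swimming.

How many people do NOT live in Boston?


Not in Boston: 2

2


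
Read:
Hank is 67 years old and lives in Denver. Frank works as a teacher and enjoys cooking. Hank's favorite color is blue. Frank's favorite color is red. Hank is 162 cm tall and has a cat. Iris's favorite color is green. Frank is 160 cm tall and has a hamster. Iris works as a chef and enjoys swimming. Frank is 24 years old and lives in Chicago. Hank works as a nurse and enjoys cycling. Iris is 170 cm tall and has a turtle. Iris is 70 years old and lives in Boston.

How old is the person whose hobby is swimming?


Person with hobby=swimming is Iris, age 70

70


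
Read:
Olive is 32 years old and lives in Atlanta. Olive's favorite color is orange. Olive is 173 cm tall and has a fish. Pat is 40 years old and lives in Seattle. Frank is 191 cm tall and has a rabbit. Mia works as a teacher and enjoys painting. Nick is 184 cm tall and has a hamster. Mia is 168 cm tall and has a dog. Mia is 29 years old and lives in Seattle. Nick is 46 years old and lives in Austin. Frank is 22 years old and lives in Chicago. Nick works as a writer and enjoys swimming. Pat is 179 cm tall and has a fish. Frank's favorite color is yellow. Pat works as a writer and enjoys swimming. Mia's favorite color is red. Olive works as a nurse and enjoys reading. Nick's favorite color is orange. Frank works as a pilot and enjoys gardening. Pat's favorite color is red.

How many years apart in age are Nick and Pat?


46 vs 40, diff = 6

6


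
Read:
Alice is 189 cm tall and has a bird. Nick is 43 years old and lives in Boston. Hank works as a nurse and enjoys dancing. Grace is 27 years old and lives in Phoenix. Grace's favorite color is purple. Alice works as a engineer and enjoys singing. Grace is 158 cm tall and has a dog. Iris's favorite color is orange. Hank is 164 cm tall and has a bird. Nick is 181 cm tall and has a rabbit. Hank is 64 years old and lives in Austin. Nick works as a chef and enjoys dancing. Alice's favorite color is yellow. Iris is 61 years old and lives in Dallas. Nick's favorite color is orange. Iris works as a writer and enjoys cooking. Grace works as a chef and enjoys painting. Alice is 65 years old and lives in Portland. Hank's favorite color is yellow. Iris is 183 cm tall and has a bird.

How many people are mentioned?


People: Iris, Nick, Alice, Hank, Grace. Count = 5

5


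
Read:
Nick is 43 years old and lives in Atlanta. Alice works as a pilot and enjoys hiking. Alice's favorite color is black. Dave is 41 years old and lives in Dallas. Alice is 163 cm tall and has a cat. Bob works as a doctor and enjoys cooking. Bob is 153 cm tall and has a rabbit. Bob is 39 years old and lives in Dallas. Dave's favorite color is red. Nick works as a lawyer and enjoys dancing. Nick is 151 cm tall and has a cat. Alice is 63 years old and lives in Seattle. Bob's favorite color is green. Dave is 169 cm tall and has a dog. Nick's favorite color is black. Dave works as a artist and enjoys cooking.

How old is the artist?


The artist is Dave, age 41

41


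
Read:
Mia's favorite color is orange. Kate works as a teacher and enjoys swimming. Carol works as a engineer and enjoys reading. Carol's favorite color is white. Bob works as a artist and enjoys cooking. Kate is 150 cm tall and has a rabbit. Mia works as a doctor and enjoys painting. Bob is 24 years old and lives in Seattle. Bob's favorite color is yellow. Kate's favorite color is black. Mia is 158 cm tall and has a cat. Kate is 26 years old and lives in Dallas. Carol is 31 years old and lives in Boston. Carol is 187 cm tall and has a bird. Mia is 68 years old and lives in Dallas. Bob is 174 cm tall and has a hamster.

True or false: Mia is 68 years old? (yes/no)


Mia is actually 68. yes

yes


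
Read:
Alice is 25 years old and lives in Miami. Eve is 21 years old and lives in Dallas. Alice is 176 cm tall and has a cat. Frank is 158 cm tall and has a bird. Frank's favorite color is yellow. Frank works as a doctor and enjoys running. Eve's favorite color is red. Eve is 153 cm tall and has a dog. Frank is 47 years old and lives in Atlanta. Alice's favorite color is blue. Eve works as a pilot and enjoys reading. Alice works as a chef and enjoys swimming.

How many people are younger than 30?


Filter: 2

2


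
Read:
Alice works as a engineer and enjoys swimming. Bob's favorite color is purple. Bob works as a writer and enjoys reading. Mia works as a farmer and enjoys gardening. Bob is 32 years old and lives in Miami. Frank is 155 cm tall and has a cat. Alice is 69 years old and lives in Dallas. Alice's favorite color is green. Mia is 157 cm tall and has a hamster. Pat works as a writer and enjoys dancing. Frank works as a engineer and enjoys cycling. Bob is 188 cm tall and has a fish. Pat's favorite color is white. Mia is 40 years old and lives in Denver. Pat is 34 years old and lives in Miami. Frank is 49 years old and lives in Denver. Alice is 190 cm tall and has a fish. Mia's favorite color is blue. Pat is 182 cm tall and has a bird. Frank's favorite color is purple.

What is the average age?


Sum=224, n=5, avg=44.8

44.8


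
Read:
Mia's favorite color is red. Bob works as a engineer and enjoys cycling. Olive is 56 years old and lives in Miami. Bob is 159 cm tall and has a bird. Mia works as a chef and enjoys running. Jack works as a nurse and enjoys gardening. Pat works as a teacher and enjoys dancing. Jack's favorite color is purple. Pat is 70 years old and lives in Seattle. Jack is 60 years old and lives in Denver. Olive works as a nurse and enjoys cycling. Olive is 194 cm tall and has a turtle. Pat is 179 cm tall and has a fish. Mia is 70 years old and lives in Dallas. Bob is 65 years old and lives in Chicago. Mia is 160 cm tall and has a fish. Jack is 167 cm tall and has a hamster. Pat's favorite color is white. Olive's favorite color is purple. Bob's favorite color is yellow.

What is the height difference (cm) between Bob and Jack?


|159 - 167| = 8

8


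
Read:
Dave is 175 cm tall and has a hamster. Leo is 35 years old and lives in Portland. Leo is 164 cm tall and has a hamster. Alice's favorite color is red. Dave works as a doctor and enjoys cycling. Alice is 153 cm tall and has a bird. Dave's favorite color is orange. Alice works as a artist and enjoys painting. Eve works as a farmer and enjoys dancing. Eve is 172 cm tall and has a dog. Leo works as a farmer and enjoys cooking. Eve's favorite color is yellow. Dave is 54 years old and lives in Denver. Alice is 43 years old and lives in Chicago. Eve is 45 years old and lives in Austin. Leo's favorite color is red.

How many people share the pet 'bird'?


Count: 1

1


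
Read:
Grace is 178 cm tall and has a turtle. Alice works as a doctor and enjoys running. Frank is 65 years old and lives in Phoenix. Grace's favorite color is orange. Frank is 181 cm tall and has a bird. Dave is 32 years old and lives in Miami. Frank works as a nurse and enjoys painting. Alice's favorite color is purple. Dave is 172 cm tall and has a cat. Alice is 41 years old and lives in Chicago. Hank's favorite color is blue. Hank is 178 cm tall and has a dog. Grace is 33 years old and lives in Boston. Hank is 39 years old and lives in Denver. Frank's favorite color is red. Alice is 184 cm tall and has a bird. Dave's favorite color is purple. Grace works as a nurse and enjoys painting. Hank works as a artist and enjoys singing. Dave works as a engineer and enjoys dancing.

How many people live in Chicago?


Count in Chicago: 1

1


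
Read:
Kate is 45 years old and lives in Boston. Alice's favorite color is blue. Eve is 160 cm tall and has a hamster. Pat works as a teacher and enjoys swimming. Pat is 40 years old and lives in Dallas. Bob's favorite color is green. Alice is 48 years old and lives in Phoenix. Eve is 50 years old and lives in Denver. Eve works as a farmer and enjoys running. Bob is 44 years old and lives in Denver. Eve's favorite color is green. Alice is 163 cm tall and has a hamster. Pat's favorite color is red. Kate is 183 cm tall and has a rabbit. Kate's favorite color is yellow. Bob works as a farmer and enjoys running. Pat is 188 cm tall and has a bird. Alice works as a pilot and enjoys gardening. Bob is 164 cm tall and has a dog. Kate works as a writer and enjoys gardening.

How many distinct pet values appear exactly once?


Unique pet values: 3

3


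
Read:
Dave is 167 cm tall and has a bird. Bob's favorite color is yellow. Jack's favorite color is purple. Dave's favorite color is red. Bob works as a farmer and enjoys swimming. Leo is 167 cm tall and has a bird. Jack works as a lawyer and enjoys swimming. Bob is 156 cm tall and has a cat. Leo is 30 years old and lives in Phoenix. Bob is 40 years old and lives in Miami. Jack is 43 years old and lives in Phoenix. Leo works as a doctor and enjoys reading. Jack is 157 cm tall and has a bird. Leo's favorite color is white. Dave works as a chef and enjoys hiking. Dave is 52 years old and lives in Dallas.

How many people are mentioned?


People: Dave, Leo, Bob, Jack. Count = 4

4


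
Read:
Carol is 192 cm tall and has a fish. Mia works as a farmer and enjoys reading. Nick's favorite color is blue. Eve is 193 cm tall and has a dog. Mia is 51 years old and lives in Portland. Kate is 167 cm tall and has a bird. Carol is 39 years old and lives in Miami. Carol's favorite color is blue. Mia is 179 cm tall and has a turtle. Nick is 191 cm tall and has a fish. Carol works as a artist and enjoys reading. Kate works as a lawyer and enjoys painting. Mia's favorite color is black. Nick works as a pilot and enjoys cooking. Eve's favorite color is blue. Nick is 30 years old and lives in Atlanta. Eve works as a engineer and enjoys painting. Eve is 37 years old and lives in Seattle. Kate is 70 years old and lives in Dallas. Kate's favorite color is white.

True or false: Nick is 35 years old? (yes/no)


Nick is actually 30. no

no


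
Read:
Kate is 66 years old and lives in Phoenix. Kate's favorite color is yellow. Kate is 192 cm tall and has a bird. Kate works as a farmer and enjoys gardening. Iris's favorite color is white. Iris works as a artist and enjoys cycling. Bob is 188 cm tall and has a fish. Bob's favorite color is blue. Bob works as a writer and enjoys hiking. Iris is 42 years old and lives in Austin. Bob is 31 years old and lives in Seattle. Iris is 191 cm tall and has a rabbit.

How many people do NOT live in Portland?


Not in Portland: 3

3


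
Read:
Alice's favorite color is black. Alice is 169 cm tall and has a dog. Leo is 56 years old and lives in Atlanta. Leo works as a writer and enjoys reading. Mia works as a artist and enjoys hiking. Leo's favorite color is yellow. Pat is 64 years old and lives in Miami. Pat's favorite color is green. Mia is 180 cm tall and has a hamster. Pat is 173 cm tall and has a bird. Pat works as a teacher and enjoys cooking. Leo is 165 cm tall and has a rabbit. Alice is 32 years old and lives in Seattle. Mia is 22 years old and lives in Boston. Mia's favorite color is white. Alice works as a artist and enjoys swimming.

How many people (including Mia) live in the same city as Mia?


Mia lives in Boston. Count = 1

1


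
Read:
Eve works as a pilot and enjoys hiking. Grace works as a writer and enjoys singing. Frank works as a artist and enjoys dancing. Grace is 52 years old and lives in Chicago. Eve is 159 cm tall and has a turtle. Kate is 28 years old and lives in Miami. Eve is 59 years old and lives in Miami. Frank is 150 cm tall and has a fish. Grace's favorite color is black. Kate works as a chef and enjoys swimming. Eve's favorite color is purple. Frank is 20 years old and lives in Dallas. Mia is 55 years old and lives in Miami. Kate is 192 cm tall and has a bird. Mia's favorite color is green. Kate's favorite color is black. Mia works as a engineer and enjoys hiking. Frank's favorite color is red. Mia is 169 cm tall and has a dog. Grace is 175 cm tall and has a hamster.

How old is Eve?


Eve is 59 years old

59


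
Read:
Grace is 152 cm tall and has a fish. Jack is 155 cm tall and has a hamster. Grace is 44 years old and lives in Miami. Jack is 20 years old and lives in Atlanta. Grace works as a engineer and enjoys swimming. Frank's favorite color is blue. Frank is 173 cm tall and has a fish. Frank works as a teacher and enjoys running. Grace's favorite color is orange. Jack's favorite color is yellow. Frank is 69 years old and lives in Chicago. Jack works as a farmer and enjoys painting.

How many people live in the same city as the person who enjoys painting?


Person with hobby painting is Jack, city Atlanta. Count = 1

1


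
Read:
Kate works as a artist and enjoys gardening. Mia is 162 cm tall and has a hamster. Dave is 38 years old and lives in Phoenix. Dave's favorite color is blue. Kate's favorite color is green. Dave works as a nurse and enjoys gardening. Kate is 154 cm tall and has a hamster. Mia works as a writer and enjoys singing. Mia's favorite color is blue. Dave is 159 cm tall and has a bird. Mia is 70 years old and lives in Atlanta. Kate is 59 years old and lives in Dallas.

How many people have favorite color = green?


Count: 1

1


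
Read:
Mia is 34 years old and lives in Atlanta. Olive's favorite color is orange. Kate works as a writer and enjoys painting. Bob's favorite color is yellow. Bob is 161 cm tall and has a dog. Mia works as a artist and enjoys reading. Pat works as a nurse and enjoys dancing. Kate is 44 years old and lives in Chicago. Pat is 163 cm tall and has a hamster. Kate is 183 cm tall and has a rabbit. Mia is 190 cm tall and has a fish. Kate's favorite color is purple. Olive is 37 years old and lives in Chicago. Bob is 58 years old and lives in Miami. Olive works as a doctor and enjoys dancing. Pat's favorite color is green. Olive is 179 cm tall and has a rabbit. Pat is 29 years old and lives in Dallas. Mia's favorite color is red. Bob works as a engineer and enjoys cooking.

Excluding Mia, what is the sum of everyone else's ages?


Sum (excluding Mia): 168

168


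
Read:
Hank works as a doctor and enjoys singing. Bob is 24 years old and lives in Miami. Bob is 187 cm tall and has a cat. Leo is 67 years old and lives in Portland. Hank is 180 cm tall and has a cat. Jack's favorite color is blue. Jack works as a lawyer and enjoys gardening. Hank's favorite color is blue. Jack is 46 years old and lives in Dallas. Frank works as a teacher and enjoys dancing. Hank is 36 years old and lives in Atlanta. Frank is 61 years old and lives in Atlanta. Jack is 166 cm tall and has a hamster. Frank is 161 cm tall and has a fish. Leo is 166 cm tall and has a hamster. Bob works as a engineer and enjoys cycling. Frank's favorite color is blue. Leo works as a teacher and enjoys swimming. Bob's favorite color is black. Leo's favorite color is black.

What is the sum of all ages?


24+67+36+46+61 = 234

234


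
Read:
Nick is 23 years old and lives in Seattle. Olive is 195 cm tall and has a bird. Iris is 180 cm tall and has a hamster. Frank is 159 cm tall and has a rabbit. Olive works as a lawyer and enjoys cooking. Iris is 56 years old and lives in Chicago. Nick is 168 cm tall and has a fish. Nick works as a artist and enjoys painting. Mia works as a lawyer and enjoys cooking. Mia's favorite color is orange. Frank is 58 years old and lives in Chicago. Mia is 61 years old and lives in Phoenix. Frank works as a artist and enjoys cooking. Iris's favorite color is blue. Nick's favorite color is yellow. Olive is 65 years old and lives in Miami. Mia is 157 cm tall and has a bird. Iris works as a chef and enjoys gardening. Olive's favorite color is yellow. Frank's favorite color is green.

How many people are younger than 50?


Filter: 1

1


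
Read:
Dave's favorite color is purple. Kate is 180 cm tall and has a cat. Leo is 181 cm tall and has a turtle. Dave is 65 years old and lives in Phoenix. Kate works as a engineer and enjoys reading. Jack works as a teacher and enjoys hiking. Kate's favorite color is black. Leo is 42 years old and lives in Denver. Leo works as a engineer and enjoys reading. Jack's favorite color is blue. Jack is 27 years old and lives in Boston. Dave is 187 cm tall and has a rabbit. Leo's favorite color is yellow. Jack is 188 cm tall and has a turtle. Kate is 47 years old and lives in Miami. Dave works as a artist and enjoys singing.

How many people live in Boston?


Count in Boston: 1

1


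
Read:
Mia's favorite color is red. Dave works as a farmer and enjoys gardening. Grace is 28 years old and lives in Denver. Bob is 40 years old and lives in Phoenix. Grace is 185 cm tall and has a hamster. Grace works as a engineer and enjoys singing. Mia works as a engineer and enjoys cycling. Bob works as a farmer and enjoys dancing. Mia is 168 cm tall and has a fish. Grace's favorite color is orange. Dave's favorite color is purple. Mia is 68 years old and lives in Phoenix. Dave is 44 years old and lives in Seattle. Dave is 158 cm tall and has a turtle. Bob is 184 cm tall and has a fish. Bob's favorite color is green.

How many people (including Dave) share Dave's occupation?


Dave is a farmer. Count = 2

2


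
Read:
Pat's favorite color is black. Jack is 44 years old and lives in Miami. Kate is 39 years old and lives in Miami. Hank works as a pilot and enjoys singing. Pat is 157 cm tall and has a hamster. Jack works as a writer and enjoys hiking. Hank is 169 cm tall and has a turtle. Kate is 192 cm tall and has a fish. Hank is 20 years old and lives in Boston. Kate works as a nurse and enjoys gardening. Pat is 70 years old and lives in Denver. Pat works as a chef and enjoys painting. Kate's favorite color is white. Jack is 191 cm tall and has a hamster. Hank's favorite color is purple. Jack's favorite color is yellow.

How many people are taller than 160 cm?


Taller than 160: 3

3


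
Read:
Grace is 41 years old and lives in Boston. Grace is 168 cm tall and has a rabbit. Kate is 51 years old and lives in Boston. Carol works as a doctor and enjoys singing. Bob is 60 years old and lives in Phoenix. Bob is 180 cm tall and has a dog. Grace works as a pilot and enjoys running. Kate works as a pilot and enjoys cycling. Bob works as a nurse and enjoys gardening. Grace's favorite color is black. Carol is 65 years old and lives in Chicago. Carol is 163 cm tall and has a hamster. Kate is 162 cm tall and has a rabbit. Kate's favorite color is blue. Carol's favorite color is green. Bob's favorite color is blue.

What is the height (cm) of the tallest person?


Tallest: Bob at 180 cm

180


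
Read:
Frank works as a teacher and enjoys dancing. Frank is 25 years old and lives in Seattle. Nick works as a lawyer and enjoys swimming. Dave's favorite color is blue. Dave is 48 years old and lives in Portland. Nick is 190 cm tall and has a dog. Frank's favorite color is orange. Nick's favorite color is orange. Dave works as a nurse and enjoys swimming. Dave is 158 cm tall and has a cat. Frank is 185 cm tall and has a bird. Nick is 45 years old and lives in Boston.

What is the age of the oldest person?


Oldest: Dave at 48

48


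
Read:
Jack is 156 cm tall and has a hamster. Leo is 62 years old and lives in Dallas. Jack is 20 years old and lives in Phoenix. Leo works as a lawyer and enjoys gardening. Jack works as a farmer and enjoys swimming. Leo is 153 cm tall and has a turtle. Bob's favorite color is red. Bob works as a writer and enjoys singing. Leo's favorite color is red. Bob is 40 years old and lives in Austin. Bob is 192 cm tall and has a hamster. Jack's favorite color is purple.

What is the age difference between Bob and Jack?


|40 - 20| = 20

20


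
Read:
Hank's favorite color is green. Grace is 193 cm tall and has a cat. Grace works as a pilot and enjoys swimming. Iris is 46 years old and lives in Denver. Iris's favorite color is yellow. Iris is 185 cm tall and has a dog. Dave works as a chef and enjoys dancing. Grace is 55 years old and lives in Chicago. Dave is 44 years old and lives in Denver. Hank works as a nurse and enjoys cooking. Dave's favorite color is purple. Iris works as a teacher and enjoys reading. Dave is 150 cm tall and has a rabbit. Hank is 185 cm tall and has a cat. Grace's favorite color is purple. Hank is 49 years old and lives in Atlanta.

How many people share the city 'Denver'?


Count: 2

2


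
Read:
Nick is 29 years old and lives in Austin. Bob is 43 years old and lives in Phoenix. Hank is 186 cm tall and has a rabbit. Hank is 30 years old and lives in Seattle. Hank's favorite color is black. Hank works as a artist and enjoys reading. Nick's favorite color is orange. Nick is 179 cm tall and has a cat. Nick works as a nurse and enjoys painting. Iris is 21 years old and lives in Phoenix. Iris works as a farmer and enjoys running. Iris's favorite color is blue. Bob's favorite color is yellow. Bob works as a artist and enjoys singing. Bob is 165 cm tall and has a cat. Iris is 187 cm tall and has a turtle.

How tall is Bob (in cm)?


Bob is 165 cm tall

165


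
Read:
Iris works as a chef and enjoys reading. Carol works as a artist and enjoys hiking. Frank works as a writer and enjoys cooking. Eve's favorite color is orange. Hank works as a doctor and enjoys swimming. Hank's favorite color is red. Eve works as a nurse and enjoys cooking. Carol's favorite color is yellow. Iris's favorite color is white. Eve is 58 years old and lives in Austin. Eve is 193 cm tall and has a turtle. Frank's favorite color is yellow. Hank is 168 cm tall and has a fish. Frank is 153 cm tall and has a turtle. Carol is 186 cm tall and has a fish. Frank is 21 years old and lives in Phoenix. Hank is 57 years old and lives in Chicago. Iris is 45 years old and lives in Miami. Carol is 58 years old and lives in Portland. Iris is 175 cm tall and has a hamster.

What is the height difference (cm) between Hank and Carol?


|168 - 186| = 18

18


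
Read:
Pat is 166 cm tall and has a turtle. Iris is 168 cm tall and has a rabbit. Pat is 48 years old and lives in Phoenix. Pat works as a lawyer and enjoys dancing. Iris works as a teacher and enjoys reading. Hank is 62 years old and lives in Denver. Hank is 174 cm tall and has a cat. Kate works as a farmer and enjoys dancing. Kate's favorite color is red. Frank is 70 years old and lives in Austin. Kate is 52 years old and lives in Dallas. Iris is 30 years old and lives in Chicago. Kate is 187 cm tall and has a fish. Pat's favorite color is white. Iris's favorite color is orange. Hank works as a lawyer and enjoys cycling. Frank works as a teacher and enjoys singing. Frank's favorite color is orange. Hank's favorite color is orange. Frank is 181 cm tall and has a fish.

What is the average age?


Sum=262, n=5, avg=52.4

52.4


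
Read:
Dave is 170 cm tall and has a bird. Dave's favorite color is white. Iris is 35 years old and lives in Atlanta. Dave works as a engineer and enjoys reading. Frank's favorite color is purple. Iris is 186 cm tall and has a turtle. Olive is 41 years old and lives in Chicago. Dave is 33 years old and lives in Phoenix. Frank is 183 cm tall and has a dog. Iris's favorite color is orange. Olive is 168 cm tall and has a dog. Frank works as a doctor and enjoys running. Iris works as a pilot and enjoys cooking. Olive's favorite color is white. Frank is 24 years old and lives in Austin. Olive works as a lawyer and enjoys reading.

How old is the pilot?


The pilot is Iris, age 35

35


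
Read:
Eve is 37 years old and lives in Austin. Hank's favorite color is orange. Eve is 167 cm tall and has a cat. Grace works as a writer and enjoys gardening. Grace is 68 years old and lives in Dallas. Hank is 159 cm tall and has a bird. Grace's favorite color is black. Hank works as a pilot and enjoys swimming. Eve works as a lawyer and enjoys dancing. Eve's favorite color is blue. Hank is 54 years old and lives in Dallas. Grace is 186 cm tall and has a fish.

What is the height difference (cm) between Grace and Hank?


|186 - 159| = 27

27


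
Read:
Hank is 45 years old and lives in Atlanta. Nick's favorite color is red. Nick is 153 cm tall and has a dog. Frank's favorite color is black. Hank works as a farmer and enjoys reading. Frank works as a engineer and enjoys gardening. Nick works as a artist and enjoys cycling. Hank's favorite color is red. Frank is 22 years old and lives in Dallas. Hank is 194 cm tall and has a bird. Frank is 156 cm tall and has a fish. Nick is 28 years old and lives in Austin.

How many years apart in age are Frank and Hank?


22 vs 45, diff = 23

23


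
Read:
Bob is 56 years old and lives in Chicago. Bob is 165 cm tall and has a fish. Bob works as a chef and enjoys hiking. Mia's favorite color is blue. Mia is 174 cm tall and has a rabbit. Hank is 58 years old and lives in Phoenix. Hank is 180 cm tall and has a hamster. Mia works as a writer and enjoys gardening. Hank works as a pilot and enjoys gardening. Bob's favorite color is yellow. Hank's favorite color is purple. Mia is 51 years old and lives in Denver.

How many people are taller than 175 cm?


Taller than 175: 1

1


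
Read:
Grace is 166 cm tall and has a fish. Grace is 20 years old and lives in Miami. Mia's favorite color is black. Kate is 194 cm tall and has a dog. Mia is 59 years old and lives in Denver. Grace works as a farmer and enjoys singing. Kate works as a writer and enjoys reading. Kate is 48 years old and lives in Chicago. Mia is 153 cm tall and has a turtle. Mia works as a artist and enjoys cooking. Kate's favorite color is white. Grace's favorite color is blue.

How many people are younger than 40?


Filter: 1

1


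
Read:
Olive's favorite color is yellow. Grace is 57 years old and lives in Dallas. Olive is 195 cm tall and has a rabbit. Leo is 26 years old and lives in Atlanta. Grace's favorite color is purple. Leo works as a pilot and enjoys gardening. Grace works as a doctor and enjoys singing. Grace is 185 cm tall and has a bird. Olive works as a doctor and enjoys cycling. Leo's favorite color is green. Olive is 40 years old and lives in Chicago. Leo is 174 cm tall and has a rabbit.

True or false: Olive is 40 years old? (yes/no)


Olive is actually 40. yes

yes


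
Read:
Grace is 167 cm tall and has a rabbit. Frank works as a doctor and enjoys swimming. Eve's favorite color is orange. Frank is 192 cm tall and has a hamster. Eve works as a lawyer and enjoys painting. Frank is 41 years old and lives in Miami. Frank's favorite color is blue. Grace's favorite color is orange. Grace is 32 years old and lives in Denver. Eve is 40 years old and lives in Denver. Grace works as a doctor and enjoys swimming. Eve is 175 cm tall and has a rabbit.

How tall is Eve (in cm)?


Eve is 175 cm tall

175


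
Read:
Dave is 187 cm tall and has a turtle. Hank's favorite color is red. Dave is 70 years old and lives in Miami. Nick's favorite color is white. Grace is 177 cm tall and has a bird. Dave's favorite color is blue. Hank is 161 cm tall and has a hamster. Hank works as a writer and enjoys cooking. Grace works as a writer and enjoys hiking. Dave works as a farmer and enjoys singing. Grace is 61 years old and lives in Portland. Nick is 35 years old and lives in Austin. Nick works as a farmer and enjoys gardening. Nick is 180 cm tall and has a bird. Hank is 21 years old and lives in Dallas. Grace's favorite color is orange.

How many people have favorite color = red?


Count: 1

1


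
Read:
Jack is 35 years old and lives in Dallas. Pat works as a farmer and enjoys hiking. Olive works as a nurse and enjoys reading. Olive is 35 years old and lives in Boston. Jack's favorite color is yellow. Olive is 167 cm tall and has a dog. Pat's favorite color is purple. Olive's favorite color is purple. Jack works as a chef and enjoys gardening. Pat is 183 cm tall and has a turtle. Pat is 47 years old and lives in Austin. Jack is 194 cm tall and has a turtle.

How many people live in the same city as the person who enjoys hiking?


Person with hobby hiking is Pat, city Austin. Count = 1

1


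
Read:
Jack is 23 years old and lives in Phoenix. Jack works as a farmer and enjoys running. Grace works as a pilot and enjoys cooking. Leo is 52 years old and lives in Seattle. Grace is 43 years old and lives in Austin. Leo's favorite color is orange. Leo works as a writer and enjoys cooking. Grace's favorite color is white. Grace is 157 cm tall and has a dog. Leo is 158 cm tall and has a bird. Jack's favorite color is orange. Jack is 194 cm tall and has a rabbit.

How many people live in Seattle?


Count in Seattle: 1

1


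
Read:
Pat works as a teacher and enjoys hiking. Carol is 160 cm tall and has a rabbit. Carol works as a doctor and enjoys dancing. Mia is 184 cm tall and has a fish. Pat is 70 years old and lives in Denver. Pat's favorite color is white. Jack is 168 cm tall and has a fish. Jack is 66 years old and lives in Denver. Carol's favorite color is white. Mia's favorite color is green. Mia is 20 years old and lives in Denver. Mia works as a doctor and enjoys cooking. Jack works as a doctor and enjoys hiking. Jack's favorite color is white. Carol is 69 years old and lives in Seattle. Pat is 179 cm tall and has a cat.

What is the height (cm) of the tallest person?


Tallest: Mia at 184 cm

184
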